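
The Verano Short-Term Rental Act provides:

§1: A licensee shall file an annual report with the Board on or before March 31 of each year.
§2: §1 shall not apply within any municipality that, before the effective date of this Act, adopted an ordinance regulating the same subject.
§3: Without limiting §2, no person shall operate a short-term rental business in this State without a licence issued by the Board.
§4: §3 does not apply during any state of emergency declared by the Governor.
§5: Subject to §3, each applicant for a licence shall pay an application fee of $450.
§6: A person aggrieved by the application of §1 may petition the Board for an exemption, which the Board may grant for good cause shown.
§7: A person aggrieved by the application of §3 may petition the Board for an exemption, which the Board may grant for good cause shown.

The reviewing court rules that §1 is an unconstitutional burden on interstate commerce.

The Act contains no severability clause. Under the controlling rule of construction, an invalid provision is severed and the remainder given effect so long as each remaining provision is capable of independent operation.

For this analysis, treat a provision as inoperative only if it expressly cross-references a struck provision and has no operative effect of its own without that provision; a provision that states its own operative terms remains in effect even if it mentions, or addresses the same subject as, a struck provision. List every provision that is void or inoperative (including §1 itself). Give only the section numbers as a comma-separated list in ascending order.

§1 is struck. §2 operates only by reference to §1, so it falls with §1. The only function of §6 is the exemption procedure for §1, so it cannot stand once §1 is removed. §3 mentions §2 but its own obligation stands independently of §2, so §3 is not affected. Under the stated default rule, only provisions that cannot operate independently fall away; the rest are enforced. §3, §4, §5, and §7 remain in effect.

1, 2, 6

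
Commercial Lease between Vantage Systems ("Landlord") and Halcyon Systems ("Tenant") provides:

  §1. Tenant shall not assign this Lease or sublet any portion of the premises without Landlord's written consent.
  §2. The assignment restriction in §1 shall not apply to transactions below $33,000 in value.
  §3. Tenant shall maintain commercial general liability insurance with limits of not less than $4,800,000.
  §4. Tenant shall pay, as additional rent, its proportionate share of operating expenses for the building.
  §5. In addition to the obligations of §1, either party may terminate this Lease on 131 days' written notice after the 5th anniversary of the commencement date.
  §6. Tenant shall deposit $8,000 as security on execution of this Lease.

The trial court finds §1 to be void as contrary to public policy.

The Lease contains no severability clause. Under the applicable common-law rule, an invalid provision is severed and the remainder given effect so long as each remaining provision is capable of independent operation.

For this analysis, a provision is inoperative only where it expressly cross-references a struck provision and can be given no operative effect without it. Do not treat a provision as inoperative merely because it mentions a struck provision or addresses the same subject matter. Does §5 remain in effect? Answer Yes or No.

§1 is struck. §2 operates only by reference to §1, so it falls with §1. §5 mentions §1 but its own obligation stands independently of §1, so §5 is not affected. With no severability clause, the stated default rule severs what cannot stand and enforces each remaining provision that can operate on its own. The provisions still in force are §3, §4, §5, and §6. §5 is among the surviving provisions, so the answer is yes.

Yes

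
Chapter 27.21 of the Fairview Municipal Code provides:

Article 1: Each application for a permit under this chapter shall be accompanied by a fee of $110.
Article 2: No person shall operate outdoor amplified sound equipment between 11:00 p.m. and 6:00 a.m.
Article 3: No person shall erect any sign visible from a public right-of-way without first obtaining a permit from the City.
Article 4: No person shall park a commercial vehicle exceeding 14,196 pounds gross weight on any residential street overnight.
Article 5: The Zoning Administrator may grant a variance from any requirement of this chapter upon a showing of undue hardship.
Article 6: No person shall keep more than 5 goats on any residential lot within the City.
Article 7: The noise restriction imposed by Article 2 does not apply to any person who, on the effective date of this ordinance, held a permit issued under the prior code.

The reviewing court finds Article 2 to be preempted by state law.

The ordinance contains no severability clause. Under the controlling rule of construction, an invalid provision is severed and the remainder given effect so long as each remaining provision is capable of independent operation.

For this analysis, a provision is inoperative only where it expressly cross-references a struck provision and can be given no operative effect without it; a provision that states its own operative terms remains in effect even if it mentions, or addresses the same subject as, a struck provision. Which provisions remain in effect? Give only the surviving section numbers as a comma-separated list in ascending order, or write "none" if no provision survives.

Article 2 is struck. The only function of Article 7 is the grandfather exemption from Article 2, so it cannot stand once Article 2 is removed. With no severability clause, the stated default rule severs what cannot stand and enforces each remaining provision that can operate on its own. The provisions still in force are Article 1, Article 3, Article 4, Article 5, and Article 6.

1, 3, 4, 5, 6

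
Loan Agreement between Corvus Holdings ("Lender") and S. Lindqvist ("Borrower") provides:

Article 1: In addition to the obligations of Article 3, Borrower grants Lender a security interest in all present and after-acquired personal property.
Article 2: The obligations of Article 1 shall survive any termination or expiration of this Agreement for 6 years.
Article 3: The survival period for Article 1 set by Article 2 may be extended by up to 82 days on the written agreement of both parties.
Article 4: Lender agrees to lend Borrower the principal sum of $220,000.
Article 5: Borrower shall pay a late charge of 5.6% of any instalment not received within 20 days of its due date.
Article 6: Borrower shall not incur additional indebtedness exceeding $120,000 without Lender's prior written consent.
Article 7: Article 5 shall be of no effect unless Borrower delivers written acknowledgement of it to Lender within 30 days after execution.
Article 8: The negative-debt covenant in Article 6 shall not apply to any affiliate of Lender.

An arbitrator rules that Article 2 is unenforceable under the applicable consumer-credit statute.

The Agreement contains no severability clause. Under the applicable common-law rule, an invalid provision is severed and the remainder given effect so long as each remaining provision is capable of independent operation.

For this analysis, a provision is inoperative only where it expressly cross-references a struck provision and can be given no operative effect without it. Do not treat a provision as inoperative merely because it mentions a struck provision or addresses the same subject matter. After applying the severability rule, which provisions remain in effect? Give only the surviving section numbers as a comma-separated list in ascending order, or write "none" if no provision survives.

1, 4, 5, 6, 7, 8

Article 2 is struck. Article 3 has no operative effect of its own apart from Article 2 and is therefore inoperative. Although Article 1 refers to Article 3, its operative terms do not depend on Article 3, so it remains in effect. Under the stated default rule, only provisions that cannot operate independently fall away; the rest are enforced. Article 1, Article 4, Article 5, Article 6, Article 7, and Article 8 remain in effect.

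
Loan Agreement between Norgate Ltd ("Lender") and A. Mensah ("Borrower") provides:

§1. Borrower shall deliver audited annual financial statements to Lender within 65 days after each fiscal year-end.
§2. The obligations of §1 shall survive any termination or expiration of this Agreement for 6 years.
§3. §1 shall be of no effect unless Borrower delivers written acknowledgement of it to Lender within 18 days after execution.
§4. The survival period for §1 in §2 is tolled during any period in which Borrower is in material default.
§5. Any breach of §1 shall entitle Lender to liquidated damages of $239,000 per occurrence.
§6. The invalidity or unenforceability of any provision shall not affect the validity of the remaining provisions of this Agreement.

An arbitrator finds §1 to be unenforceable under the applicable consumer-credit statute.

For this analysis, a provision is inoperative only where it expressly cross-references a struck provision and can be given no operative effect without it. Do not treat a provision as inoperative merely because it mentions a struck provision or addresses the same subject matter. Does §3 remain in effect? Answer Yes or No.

No

§1 is struck. §2 operates only by reference to §1, so it falls with §1. §3 has no operative effect of its own apart from §1 and is therefore inoperative. §5 operates only by reference to §1, so it falls with §1. §4 does nothing except set the tolling of the survival period for §1 by reference to §2; with §2 gone it has no independent effect and is inoperative. Under the severability clause in §6, the remaining provisions continue in force. Only §6 remains in effect. §3 is among the inoperative provisions, so the answer is no.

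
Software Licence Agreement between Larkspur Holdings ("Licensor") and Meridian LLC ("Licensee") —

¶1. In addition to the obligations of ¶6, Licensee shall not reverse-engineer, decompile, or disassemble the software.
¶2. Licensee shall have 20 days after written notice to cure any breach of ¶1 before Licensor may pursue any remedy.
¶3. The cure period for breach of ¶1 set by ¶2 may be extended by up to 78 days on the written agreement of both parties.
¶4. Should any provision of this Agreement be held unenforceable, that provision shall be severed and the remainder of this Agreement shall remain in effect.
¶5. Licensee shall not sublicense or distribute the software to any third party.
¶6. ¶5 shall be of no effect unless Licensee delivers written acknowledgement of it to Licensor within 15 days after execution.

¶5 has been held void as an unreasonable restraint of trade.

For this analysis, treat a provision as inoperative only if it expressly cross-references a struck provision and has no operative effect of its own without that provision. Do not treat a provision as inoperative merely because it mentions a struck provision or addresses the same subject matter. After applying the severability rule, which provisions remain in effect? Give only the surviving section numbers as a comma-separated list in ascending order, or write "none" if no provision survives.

1, 2, 3, 4

¶5 is struck. The only function of ¶6 is the acknowledgement condition for ¶5, so it cannot stand once ¶5 is removed. ¶1 mentions ¶6 but its own obligation stands independently of ¶6, so ¶1 is not affected. Under the severability clause in ¶4, the remaining provisions continue in force. ¶1, ¶2, ¶3, and ¶4 remain in effect.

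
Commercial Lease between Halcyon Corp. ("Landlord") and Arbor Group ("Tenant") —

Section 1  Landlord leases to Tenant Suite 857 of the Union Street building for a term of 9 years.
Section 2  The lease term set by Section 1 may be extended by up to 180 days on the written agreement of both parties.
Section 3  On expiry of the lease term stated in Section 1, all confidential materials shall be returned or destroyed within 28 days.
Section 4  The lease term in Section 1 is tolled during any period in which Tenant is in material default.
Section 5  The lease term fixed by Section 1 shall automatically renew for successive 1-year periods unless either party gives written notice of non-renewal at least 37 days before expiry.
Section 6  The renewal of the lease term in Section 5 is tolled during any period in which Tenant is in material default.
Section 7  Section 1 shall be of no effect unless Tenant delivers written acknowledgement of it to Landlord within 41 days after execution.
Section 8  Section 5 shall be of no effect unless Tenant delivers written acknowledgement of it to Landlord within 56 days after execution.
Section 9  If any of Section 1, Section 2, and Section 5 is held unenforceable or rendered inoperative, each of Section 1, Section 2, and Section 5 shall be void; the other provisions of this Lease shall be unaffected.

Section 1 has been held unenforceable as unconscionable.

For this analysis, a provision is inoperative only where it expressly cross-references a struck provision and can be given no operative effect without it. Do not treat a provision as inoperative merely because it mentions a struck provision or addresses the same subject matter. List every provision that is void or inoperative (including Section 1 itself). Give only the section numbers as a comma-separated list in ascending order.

Section 1 is struck. Section 2 does nothing except set the extension of the lease term by reference to Section 1; with Section 1 gone it has no independent effect and is inoperative. Section 3 has no operative effect of its own apart from Section 1 and is therefore inoperative. Section 4 does nothing except set the tolling of the lease term by reference to Section 1; with Section 1 gone it has no independent effect and is inoperative. The whole of Section 5 is the renewal of the lease term, defined by reference to Section 1, so Section 5 cannot stand once Section 1 is removed. Section 7 merely fixes the acknowledgement condition for Section 1; with Section 1 gone it has nothing to operate on and falls away. Section 6 operates only by reference to Section 5, so it falls with Section 5. Section 8 operates only by reference to Section 5, so it falls with Section 5. Section 9 declares Section 1, Section 2, and Section 5 mutually dependent; since one of them has fallen, all of them are of no effect. The remainder continues in force under Section 9. Only Section 9 remains in effect.

1, 2, 3, 4, 5, 6, 7, 8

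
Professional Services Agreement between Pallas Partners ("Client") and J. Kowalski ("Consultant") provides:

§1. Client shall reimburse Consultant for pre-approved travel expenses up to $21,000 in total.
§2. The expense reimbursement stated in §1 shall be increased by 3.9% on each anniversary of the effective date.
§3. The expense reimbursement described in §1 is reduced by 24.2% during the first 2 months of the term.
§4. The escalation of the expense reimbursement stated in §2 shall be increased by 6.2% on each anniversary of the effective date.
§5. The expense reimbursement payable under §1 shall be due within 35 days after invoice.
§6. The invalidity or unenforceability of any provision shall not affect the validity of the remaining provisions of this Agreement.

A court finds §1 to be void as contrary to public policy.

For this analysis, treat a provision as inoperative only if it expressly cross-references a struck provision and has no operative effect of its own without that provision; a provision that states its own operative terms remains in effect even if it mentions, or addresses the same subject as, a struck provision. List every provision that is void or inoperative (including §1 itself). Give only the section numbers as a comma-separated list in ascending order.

1, 2, 3, 4, 5

§1 is struck. §2 has no operative effect of its own apart from §1 and is therefore inoperative. §3 does nothing except set the introductory reduction to the expense reimbursement by reference to §1; with §1 gone it has no independent effect and is inoperative. The whole of §5 is the payment deadline for the expense reimbursement, defined by reference to §1, so §5 cannot stand once §1 is removed. §4 has no operative effect of its own apart from §2 and is therefore inoperative. §6 is a severability clause and preserves every provision that can still be given independent effect. Only §6 remains in effect.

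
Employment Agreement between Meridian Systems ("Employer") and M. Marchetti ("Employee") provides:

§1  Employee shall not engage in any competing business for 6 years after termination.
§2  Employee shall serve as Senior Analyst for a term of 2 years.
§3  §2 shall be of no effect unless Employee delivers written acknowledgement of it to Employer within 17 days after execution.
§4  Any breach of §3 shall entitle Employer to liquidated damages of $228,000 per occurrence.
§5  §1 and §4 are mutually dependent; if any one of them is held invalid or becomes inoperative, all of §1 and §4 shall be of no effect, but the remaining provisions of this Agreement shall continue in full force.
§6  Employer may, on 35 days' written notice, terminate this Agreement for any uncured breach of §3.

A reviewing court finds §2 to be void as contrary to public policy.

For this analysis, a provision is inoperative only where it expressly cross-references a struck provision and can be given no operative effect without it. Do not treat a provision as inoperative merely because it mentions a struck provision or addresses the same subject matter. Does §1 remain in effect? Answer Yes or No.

§2 is struck. §3 has no operative effect of its own apart from §2 and is therefore inoperative. §4 operates only by reference to §3, so it falls with §3. The only function of §6 is the termination right for breach of §3, so it cannot stand once §3 is removed. §5 declares §1 and §4 mutually dependent; since one of them has fallen, all of them are of no effect. That brings down §1 as well. The remainder continues in force under §5. Only §5 remains in effect. §1 is among the inoperative provisions, so the answer is no.

No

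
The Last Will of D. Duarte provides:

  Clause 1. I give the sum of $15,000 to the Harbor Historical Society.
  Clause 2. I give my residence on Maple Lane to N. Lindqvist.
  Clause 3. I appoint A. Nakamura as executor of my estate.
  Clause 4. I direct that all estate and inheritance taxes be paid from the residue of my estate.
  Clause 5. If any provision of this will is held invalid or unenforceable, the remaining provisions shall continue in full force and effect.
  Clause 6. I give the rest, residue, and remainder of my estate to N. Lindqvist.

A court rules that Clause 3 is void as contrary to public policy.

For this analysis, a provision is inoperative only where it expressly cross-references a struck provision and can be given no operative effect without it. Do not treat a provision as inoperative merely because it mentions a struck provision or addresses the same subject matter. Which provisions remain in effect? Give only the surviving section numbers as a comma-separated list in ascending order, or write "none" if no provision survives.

Clause 3 is struck. No other provision's operative terms depend on Clause 3. Under the severability clause in Clause 5, the remaining provisions continue in force. That leaves Clause 1, Clause 2, Clause 4, Clause 5, and Clause 6 in effect.

1, 2, 4, 5, 6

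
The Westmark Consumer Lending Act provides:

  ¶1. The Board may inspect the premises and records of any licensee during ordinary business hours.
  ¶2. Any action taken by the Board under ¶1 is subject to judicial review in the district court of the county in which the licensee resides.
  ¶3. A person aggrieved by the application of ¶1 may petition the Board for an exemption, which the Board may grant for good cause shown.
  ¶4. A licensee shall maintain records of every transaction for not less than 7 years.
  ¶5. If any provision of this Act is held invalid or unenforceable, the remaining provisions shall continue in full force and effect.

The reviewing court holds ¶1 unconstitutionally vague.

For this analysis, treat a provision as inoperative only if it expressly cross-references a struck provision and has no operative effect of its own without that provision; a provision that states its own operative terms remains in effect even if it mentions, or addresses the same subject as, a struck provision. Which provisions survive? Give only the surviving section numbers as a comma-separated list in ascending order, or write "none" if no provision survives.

¶1 is struck. ¶2 has no operative effect of its own apart from ¶1 and is therefore inoperative. The only function of ¶3 is the exemption procedure for ¶1, so it cannot stand once ¶1 is removed. ¶5 is a severability clause and preserves every provision that can still be given independent effect. ¶4 and ¶5 remain in effect.

4, 5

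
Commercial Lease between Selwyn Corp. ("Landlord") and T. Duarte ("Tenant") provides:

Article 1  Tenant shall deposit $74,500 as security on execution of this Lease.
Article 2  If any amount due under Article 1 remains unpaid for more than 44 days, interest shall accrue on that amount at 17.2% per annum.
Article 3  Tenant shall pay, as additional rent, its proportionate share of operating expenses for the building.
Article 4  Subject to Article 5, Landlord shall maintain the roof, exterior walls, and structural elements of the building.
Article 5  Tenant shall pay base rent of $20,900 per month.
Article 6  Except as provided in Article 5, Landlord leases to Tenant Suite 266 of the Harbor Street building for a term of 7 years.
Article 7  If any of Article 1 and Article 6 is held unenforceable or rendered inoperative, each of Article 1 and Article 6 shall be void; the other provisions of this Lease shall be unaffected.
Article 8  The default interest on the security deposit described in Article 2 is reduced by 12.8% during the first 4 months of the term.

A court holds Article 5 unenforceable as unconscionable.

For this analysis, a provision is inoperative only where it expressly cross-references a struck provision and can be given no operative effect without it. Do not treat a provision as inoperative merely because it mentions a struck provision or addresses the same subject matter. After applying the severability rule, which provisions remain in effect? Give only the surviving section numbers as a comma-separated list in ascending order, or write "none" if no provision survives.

1, 2, 3, 4, 6, 7, 8

Article 5 is struck. Although Article 4 refers to Article 5, its operative terms do not depend on Article 5, so it remains in effect. Although Article 6 refers to Article 5, its operative terms do not depend on Article 5, so it remains in effect. Nothing else in the Lease is defined by reference to Article 5. Article 7 ties Article 1 and Article 6 together, but none of those is affected here; the remaining provisions continue in force under Article 7. That leaves Article 1, Article 2, Article 3, Article 4, Article 6, Article 7, and Article 8 in effect.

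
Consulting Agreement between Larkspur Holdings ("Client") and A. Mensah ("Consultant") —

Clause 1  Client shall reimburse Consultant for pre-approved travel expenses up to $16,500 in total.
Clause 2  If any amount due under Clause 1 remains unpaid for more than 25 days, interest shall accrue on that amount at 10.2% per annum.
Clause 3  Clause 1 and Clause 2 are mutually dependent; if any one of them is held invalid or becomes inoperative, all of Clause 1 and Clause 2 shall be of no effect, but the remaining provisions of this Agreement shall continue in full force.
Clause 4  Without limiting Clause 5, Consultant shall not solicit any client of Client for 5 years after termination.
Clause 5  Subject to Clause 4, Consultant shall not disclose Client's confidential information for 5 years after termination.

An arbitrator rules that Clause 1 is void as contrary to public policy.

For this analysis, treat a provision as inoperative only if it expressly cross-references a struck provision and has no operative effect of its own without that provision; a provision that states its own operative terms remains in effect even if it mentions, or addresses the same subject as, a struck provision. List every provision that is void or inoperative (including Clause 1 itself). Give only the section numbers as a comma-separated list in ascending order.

1, 2

Clause 1 is struck. Clause 2 operates only by reference to Clause 1, so it falls with Clause 1. Clause 3 declares Clause 1 and Clause 2 mutually dependent; since one of them has fallen, all of them are of no effect. The remainder continues in force under Clause 3. The provisions still in force are Clause 3, Clause 4, and Clause 5.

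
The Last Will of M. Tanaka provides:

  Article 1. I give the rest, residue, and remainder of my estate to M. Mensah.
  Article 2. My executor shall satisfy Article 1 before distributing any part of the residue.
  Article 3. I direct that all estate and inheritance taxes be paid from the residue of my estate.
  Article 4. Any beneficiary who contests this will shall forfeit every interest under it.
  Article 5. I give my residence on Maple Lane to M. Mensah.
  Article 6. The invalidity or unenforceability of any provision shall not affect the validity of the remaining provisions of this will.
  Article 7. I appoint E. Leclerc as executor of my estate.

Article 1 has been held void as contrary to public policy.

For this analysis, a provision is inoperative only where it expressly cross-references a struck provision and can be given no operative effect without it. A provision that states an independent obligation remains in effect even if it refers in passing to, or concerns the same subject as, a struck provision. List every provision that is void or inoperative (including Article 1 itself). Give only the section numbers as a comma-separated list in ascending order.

1, 2

Article 1 is struck. Article 2 merely fixes the priority direction for Article 1; with Article 1 gone it has nothing to operate on and falls away. Under the severability clause in Article 6, the remaining provisions continue in force. The provisions still in force are Article 3, Article 4, Article 5, Article 6, and Article 7.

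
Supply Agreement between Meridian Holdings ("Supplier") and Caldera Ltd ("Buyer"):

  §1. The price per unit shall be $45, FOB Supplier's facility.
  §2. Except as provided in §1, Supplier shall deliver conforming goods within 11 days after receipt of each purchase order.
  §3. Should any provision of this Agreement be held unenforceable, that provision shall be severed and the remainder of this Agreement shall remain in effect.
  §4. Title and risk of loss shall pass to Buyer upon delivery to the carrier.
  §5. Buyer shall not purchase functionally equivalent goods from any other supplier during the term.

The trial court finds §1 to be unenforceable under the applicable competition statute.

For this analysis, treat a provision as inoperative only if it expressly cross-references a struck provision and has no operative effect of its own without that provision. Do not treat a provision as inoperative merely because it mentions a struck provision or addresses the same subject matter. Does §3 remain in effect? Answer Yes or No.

Yes

§1 is struck. Although §2 refers to §1, its operative terms do not depend on §1, so it remains in effect. Nothing else in the Agreement is defined by reference to §1. Under the severability clause in §3, the remaining provisions continue in force. §2, §3, §4, and §5 remain in effect. §3 is among the surviving provisions, so the answer is yes.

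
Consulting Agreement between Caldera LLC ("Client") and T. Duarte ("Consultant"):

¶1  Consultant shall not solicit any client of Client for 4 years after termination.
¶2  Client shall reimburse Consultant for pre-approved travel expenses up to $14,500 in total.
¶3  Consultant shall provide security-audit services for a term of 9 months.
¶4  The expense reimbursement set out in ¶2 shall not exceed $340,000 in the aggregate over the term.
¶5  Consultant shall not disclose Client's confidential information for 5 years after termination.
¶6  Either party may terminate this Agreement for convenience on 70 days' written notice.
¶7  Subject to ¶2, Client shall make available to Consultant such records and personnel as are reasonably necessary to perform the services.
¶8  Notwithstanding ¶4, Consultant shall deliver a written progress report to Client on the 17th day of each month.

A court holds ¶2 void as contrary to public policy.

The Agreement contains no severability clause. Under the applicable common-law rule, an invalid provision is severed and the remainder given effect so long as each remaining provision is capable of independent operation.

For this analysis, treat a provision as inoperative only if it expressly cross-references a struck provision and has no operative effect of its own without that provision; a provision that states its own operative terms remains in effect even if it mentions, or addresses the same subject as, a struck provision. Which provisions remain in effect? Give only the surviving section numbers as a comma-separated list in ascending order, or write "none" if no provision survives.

1, 3, 5, 6, 7, 8

¶2 is struck. The whole of ¶4 is the aggregate cap on the expense reimbursement, defined by reference to ¶2, so ¶4 cannot stand once ¶2 is removed. ¶8 mentions ¶4 but its own obligation stands independently of ¶4, so ¶8 is not affected. ¶7 mentions ¶2 but its own obligation stands independently of ¶2, so ¶7 is not affected. With no severability clause, the stated default rule severs what cannot stand and enforces each remaining provision that can operate on its own. That leaves ¶1, ¶3, ¶5, ¶6, ¶7, and ¶8 in effect.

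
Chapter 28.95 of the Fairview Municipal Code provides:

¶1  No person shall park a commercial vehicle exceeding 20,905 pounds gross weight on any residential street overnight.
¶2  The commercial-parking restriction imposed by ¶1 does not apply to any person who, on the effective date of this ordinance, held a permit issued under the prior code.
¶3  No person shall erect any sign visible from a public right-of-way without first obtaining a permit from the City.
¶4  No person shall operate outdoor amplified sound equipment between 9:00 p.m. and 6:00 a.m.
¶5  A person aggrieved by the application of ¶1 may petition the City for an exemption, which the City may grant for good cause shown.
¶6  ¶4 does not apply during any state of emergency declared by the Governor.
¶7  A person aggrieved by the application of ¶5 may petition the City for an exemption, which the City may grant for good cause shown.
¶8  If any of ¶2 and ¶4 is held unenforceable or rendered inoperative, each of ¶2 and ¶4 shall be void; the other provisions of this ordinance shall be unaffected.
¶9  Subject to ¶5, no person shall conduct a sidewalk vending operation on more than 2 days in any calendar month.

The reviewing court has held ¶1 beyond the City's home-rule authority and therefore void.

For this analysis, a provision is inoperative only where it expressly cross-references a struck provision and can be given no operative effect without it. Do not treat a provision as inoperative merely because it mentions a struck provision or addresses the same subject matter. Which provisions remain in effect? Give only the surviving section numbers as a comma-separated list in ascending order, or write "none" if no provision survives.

3, 8, 9

¶1 is struck. ¶2 merely fixes the grandfather exemption from ¶1; with ¶1 gone it has nothing to operate on and falls away. ¶5 has no operative effect of its own apart from ¶1 and is therefore inoperative. The only function of ¶7 is the exemption procedure for ¶5, so it cannot stand once ¶5 is removed. Although ¶9 refers to ¶5, its operative terms do not depend on ¶5, so it remains in effect. ¶8 declares ¶2 and ¶4 mutually dependent; since one of them has fallen, all of them are of no effect. That brings down ¶4 as well. ¶6 in turn depends solely on a provision now struck and likewise falls. The remainder continues in force under ¶8. ¶3, ¶8, and ¶9 remain in effect.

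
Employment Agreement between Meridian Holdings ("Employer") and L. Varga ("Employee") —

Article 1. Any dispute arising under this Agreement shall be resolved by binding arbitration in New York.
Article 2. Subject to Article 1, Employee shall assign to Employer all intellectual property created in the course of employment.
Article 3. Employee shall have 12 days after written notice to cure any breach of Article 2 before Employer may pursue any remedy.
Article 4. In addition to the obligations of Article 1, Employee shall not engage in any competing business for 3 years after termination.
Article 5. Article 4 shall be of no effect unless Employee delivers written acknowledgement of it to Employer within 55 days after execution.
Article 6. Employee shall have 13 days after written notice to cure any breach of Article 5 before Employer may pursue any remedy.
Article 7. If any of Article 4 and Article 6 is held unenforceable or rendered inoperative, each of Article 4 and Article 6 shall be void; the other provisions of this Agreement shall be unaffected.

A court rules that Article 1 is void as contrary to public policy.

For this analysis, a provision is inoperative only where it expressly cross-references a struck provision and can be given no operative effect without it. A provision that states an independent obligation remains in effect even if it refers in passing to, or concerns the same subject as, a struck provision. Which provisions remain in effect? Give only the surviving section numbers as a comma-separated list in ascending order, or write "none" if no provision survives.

2, 3, 4, 5, 6, 7

Article 1 is struck. Article 2 mentions Article 1 but its own obligation stands independently of Article 1, so Article 2 is not affected. Although Article 4 refers to Article 1, its operative terms do not depend on Article 1, so it remains in effect. No other provision's operative terms depend on Article 1. Article 7 ties Article 4 and Article 6 together, but none of those is affected here; the remaining provisions continue in force under Article 7. The provisions still in force are Article 2, Article 3, Article 4, Article 5, Article 6, and Article 7.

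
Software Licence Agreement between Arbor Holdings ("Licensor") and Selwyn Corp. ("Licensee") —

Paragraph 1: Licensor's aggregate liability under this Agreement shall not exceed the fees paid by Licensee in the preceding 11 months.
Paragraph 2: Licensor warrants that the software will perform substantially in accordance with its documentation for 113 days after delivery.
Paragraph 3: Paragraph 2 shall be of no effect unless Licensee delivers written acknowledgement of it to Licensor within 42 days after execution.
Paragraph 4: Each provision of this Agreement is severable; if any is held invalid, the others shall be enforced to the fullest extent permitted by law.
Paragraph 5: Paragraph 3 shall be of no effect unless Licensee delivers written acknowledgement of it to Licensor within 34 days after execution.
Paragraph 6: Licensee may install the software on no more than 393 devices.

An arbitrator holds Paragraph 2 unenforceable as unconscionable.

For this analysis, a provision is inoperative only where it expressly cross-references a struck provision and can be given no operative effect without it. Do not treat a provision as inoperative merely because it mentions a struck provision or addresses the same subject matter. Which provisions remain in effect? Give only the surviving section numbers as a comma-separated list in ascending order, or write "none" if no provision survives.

1, 4, 6

Paragraph 2 is struck. Paragraph 3 merely fixes the acknowledgement condition for Paragraph 2; with Paragraph 2 gone it has nothing to operate on and falls away. Paragraph 5 operates only by reference to Paragraph 3, so it falls with Paragraph 3. Under the severability clause in Paragraph 4, the remaining provisions continue in force. That leaves Paragraph 1, Paragraph 4, and Paragraph 6 in effect.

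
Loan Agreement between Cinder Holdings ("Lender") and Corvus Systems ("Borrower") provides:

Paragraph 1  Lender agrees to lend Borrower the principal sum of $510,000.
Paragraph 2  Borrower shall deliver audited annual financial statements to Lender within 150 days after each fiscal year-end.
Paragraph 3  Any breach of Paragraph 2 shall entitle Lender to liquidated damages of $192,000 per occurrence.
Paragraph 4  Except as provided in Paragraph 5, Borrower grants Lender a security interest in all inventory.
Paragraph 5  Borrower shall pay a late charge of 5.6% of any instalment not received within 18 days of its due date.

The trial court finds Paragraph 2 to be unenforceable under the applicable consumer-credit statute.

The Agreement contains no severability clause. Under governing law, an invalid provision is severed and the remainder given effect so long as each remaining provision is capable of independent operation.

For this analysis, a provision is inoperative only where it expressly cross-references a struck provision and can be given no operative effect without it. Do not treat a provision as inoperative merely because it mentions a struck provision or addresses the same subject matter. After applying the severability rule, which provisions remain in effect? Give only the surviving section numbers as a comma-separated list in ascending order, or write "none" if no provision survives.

Paragraph 2 is struck. Paragraph 3 does nothing except set the liquidated-damages amount by reference to Paragraph 2; with Paragraph 2 gone it has no independent effect and is inoperative. With no severability clause, the stated default rule severs what cannot stand and enforces each remaining provision that can operate on its own. The provisions still in force are Paragraph 1, Paragraph 4, and Paragraph 5.

1, 4, 5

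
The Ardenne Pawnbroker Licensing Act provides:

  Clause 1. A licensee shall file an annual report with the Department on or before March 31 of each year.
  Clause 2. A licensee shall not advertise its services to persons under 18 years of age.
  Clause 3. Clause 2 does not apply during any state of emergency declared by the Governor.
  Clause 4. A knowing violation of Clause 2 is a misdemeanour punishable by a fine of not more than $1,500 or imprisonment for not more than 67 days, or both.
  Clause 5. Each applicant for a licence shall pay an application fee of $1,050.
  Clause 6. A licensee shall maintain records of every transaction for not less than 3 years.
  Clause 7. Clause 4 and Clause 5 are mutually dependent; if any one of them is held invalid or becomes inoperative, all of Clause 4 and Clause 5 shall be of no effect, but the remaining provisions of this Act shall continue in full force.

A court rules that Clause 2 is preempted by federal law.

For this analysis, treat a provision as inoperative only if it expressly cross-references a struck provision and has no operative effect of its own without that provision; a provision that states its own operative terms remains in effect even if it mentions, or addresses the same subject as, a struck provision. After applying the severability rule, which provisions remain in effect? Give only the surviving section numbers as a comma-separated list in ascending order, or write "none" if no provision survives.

1, 6, 7

Clause 2 is struck. Clause 3 operates only by reference to Clause 2, so it falls with Clause 2. Clause 4 merely fixes the criminal penalty for violating Clause 2; with Clause 2 gone it has nothing to operate on and falls away. Clause 7 declares Clause 4 and Clause 5 mutually dependent; since one of them has fallen, all of them are of no effect. That brings down Clause 5 as well. The remainder continues in force under Clause 7. That leaves Clause 1, Clause 6, and Clause 7 in effect.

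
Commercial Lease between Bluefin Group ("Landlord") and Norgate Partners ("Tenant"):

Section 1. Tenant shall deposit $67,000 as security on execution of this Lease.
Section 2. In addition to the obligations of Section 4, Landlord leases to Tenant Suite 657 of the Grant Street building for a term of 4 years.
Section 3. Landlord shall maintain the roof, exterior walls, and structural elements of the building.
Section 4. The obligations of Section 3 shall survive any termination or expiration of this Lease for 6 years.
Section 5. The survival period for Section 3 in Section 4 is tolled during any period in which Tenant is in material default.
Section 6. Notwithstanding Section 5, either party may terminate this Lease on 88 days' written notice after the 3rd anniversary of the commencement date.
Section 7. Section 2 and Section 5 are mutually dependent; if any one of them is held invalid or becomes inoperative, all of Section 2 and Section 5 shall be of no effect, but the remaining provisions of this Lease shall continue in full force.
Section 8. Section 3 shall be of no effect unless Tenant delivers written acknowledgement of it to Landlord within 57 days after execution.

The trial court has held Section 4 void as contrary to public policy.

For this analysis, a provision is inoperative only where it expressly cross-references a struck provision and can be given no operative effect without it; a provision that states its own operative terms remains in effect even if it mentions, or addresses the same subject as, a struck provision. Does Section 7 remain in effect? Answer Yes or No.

Yes

Section 4 is struck. Section 5 does nothing except set the tolling of the survival period for Section 3 by reference to Section 4; with Section 4 gone it has no independent effect and is inoperative. Section 6 mentions Section 5 but its own obligation stands independently of Section 5, so Section 6 is not affected. Section 7 declares Section 2 and Section 5 mutually dependent; since one of them has fallen, all of them are of no effect. That brings down Section 2 as well. The remainder continues in force under Section 7. Section 1, Section 3, Section 6, Section 7, and Section 8 remain in effect. Section 7 is among the surviving provisions, so the answer is yes.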